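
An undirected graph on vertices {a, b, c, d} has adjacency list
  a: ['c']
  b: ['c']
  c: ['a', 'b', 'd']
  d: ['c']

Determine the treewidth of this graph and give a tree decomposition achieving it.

Treewidth 1.
One optimal decomposition is:
Bags: B1 = {a, c}  B2 = {b, c}  B3 = {c, d}
Tree: B1–B2, B2–B3

The largest bag has 2 vertices, giving width 1; this decomposition certifies tw(G) ≤ 1. Since G has at least one edge (e.g. c–a), it is not an edgeless graph, so tw(G) ≥ 1. The upper and lower bounds meet at 1, so that is the treewidth.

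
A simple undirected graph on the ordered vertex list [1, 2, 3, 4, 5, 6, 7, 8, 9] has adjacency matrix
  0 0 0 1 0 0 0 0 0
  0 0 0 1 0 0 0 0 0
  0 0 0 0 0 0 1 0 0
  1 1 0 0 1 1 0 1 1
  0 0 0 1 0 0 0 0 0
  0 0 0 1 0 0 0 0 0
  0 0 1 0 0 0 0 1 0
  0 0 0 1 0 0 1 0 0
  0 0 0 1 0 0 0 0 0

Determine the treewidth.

1

A width-1 tree decomposition is:
Bags: B1 = {4, 8}  B2 = {4, 5}  B3 = {4, 9}  B4 = {7, 8}  B5 = {4, 6}  B6 = {1, 4}  B7 = {3, 7}  B8 = {2, 4}
Tree: B1–B2, B2–B3, B1–B4, B3–B5, B1–B6, B4–B7, B3–B8
The largest bag has 2 vertices, giving width 1; this decomposition certifies tw(G) ≤ 1. G has an edge, so its treewidth is at least 1. Combining the bounds, tw(G) = 1.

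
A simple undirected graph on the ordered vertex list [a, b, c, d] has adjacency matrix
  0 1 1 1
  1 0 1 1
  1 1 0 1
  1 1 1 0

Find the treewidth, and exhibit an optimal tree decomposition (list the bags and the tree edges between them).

With just one bag of size 4, the width is 4 − 1 = 3, so tw(G) ≤ 3. Conversely, {a, b, c, d} is a clique of size 4, and the vertices of any clique must share a bag in every tree decomposition; so some bag has ≥ 4 vertices and tw(G) ≥ 3. The upper and lower bounds meet at 3, so that is the treewidth.

Treewidth 3.
One optimal decomposition is:
Bags: B1 = {a, b, c, d}
Tree: (single bag)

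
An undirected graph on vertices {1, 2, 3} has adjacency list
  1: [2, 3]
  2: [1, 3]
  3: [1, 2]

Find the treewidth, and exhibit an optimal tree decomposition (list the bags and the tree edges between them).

Treewidth 2.
One such decomposition:
Bags: B1 = {1, 2, 3}
Tree: (single bag)

With just one bag of size 3, the width is 3 − 1 = 2, so tw(G) ≤ 2. Conversely, {1, 2, 3} is a clique of size 3, and the vertices of any clique must share a bag in every tree decomposition; so some bag has ≥ 3 vertices and tw(G) ≥ 2. Therefore the treewidth is 2.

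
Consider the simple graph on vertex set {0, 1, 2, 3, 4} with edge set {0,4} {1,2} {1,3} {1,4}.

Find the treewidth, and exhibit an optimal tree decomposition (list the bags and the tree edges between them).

Treewidth 1.
One such decomposition:
Bags: B1 = {1, 4}  B2 = {1, 2}  B3 = {1, 3}  B4 = {0, 4}
Tree: B1–B2, B2–B3, B1–B4

The largest bag has 2 vertices, giving width 1; this decomposition certifies tw(G) ≤ 1. Since G has at least one edge (e.g. 1–4), it is not an edgeless graph, so tw(G) ≥ 1. Combining the bounds, tw(G) = 1.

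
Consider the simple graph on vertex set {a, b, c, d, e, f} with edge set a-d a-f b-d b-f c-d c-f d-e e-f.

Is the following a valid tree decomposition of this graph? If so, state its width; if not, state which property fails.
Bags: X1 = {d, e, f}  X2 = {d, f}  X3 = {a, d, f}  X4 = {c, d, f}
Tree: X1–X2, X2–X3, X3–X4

A tree decomposition must satisfy three properties: every vertex lies in some bag; for every edge, both endpoints lie together in some bag; and for every vertex, the bags containing it form a connected subtree. Here vertex b appears in no bag, so the decomposition is invalid.

No — vertex b appears in no bag.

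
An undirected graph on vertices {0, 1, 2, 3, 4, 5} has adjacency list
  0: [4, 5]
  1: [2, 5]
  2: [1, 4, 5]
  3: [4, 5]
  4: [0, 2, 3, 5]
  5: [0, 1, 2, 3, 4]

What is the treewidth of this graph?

2

A width-2 tree decomposition is:
Bags: B1 = {0, 4, 5}  B2 = {2, 4, 5}  B3 = {3, 4, 5}  B4 = {1, 2, 5}
Tree: B1–B2, B2–B3, B2–B4
Every bag has size at most 3, so the width is 3 − 1 = 2 and tw(G) ≤ 2. For the lower bound, the 3 vertices {1, 2, 5} are pairwise adjacent, and any tree decomposition puts a clique entirely inside one bag — forcing width ≥ 2. Combining the bounds, tw(G) = 2.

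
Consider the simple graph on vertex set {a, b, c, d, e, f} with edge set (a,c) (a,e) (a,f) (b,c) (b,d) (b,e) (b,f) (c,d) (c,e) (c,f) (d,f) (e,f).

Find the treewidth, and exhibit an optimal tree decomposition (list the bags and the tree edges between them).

Treewidth 3.
Bags: B1 = {b, c, d, f}  B2 = {b, c, e, f}  B3 = {a, c, e, f}
Tree: B1–B2, B2–B3

Every bag has size at most 4, so the width is 4 − 1 = 3 and tw(G) ≤ 3. On the other hand G contains the 4-clique {b, c, d, f}. A clique must lie in a single bag of any decomposition, so no decomposition can have width below 3. Hence tw(G) = 3 exactly.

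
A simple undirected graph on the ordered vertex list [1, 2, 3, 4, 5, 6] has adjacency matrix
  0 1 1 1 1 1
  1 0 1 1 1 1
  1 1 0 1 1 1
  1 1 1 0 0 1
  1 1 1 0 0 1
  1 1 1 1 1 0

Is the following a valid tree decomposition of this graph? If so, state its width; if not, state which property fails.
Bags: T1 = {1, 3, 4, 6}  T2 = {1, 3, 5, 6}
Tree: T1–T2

A tree decomposition must satisfy three properties: every vertex lies in some bag; for every edge, both endpoints lie together in some bag; and for every vertex, the bags containing it form a connected subtree. Here vertex 2 appears in no bag, so the decomposition is invalid.

No — vertex 2 appears in no bag.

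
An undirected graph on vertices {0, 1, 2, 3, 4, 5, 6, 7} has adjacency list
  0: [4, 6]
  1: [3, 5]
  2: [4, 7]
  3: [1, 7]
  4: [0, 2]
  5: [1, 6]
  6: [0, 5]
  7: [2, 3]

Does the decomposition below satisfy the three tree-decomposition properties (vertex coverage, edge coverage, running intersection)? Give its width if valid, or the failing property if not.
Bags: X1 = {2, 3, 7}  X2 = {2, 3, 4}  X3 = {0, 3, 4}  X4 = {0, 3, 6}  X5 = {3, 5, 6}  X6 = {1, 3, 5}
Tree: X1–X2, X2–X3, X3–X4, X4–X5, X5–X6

Vertex coverage: the bags together contain {0, 1, 2, 3, 4, 5, 6, 7}, the full vertex set. Edge coverage: each edge of G has both endpoints in at least one bag. Running intersection: for every vertex, the bags containing it form a connected subtree. All three properties hold, so this is a valid tree decomposition of width max|bag| − 1 = 2, and hence tw(G) ≤ 2.

Yes; width 2.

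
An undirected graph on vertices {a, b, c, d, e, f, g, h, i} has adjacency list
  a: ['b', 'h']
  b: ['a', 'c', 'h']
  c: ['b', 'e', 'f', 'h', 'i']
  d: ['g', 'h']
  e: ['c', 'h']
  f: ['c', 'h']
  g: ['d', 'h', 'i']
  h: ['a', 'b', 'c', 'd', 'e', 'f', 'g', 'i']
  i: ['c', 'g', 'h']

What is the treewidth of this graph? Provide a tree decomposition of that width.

Treewidth 2.
One such decomposition:
Bags: B1 = {b, c, h}  B2 = {c, h, i}  B3 = {a, b, h}  B4 = {c, f, h}  B5 = {c, e, h}  B6 = {g, h, i}  B7 = {d, g, h}
Tree: B1–B2, B1–B3, B2–B4, B2–B5, B2–B6, B6–B7

The largest bag has 3 vertices, giving width 2; this decomposition certifies tw(G) ≤ 2. On the other hand G contains the 3-clique {d, g, h}. A clique must lie in a single bag of any decomposition, so no decomposition can have width below 2. Therefore the treewidth is 2.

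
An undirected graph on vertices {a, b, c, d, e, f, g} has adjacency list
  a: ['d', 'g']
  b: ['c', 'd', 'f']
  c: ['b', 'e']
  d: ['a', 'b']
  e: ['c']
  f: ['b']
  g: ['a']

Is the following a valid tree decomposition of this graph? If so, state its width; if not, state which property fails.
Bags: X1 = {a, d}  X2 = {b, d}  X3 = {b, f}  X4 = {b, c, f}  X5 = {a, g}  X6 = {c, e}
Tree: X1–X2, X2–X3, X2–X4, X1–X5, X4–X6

No — bags containing vertex f are not connected in the tree.

A tree decomposition must satisfy three properties: every vertex lies in some bag; for every edge, both endpoints lie together in some bag; and for every vertex, the bags containing it form a connected subtree. Here bags containing vertex f are not connected in the tree, so the decomposition is invalid.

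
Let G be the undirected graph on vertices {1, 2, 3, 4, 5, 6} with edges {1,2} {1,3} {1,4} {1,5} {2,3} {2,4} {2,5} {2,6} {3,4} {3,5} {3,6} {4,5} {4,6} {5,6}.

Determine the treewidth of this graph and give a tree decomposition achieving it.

Every bag has size at most 5, so the width is 5 − 1 = 4 and tw(G) ≤ 4. Conversely, {1, 2, 3, 4, 5} is a clique of size 5, and the vertices of any clique must share a bag in every tree decomposition; so some bag has ≥ 5 vertices and tw(G) ≥ 4. The upper and lower bounds meet at 4, so that is the treewidth.

Treewidth 4.
One optimal decomposition is:
Bags: B1 = {2, 3, 4, 5, 6}  B2 = {1, 2, 3, 4, 5}
Tree: B1–B2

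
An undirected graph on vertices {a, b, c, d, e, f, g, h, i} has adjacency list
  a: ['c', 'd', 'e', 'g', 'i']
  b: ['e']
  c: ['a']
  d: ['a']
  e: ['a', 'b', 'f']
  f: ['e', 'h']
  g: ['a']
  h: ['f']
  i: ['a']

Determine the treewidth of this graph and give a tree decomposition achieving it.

Treewidth 1.
One such decomposition:
Bags: B1 = {a, i}  B2 = {a, e}  B3 = {a, d}  B4 = {e, f}  B5 = {b, e}  B6 = {a, g}  B7 = {a, c}  B8 = {f, h}
Tree: B1–B2, B2–B3, B2–B4, B2–B5, B2–B6, B1–B7, B4–B8

Every bag has size at most 2, so the width is 2 − 1 = 1 and tw(G) ≤ 1. Any graph with an edge has treewidth ≥ 1, and G has the edge a–i. Combining the bounds, tw(G) = 1.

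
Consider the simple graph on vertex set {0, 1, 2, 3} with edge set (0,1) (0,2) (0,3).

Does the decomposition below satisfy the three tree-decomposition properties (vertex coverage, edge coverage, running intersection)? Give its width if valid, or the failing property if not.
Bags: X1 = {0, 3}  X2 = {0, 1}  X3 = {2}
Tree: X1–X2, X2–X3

A tree decomposition must satisfy three properties: every vertex lies in some bag; for every edge, both endpoints lie together in some bag; and for every vertex, the bags containing it form a connected subtree. Here edge (0,2) lies in no bag, so the decomposition is invalid.

No — edge (0,2) lies in no bag.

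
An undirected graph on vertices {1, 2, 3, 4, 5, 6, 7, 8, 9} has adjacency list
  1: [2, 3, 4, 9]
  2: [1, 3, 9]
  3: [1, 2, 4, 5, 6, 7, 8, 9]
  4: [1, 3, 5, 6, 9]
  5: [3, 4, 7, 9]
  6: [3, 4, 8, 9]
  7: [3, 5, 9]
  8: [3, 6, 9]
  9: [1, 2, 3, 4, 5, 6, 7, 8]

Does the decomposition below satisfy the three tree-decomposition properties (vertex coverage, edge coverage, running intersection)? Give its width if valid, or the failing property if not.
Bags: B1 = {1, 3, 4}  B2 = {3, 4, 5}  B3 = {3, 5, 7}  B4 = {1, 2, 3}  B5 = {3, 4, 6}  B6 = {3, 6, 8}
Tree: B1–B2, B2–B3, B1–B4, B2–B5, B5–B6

A tree decomposition must satisfy three properties: every vertex lies in some bag; for every edge, both endpoints lie together in some bag; and for every vertex, the bags containing it form a connected subtree. Here vertex 9 appears in no bag, so the decomposition is invalid.

No — vertex 9 appears in no bag.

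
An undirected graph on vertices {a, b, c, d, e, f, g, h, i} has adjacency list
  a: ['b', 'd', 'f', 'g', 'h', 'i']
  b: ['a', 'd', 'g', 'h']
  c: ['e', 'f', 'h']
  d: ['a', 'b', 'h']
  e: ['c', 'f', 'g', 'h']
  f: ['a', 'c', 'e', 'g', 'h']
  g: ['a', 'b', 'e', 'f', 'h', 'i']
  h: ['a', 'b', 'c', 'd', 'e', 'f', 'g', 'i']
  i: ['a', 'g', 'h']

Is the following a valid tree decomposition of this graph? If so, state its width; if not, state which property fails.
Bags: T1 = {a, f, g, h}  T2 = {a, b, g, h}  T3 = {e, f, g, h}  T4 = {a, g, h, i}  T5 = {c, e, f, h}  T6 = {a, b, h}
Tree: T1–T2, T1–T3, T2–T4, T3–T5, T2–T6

A tree decomposition must satisfy three properties: every vertex lies in some bag; for every edge, both endpoints lie together in some bag; and for every vertex, the bags containing it form a connected subtree. Here vertex d appears in no bag, so the decomposition is invalid.

No — vertex d appears in no bag.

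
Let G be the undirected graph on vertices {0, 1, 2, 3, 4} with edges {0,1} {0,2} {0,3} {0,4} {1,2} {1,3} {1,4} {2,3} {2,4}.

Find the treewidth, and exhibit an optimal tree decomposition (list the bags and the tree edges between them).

Treewidth 3.
One optimal decomposition is:
Bags: B1 = {0, 1, 2, 3}  B2 = {0, 1, 2, 4}
Tree: B1–B2

Every bag has size at most 4, so the width is 4 − 1 = 3 and tw(G) ≤ 3. Conversely, {0, 1, 2, 3} is a clique of size 4, and the vertices of any clique must share a bag in every tree decomposition; so some bag has ≥ 4 vertices and tw(G) ≥ 3. Combining the bounds, tw(G) = 3.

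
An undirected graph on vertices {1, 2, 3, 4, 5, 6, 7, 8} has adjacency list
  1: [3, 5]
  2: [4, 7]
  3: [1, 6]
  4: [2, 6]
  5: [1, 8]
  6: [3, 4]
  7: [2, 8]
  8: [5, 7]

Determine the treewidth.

A width-2 tree decomposition is:
Bags: B1 = {3, 4, 6}  B2 = {1, 3, 4}  B3 = {1, 4, 5}  B4 = {4, 5, 8}  B5 = {4, 7, 8}  B6 = {2, 4, 7}
Tree: B1–B2, B2–B3, B3–B4, B4–B5, B5–B6
Every bag has size at most 3, so the width is 3 − 1 = 2 and tw(G) ≤ 2. The edges 4–6–3–1–5–8–7–2–4 form a cycle, so G is not a tree and its treewidth is at least 2. Therefore the treewidth is 2.

2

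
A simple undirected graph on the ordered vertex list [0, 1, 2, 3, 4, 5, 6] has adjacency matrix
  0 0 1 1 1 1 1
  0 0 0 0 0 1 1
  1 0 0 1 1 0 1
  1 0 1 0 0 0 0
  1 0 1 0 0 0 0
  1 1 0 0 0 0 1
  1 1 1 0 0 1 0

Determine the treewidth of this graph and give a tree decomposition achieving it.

The largest bag has 3 vertices, giving width 2; this decomposition certifies tw(G) ≤ 2. Conversely, {0, 2, 3} is a clique of size 3, and the vertices of any clique must share a bag in every tree decomposition; so some bag has ≥ 3 vertices and tw(G) ≥ 2. Combining the bounds, tw(G) = 2.

Treewidth 2.
One such decomposition:
Bags: B1 = {0, 5, 6}  B2 = {0, 2, 6}  B3 = {0, 2, 4}  B4 = {0, 2, 3}  B5 = {1, 5, 6}
Tree: B1–B2, B2–B3, B2–B4, B1–B5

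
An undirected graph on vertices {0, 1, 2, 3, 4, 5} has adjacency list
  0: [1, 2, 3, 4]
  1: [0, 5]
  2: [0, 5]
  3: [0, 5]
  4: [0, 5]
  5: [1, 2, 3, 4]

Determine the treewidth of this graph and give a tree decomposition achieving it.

Treewidth 2.
One optimal decomposition is:
Bags: B1 = {0, 3, 5}  B2 = {0, 4, 5}  B3 = {0, 1, 5}  B4 = {0, 2, 5}
Tree: B1–B2, B2–B3, B3–B4

Every bag has size at most 3, so the width is 3 − 1 = 2 and tw(G) ≤ 2. The edges 5–3–0–4–5 form a cycle, so G is not a tree and its treewidth is at least 2. Hence tw(G) = 2 exactly.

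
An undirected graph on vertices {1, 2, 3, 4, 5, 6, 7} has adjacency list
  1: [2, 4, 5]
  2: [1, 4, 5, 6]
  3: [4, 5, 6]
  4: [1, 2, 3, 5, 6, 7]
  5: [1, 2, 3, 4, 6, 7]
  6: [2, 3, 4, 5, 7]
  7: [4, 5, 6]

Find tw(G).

A width-3 tree decomposition is:
Bags: B1 = {2, 4, 5, 6}  B2 = {1, 2, 4, 5}  B3 = {4, 5, 6, 7}  B4 = {3, 4, 5, 6}
Tree: B1–B2, B1–B3, B1–B4
Each bag holds 4 vertices, so the decomposition has width 3, which upper-bounds the treewidth. For the lower bound, the 4 vertices {1, 2, 4, 5} are pairwise adjacent, and any tree decomposition puts a clique entirely inside one bag — forcing width ≥ 3. The upper and lower bounds meet at 3, so that is the treewidth.

3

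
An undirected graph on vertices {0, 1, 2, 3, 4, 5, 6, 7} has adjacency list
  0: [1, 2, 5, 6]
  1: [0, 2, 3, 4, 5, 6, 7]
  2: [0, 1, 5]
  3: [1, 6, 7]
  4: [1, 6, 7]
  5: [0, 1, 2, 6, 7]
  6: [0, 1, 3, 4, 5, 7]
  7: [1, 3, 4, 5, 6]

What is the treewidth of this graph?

3

A width-3 tree decomposition is:
Bags: B1 = {1, 5, 6, 7}  B2 = {1, 4, 6, 7}  B3 = {1, 3, 6, 7}  B4 = {0, 1, 5, 6}  B5 = {0, 1, 2, 5}
Tree: B1–B2, B2–B3, B1–B4, B4–B5
The largest bag has 4 vertices, giving width 3; this decomposition certifies tw(G) ≤ 3. Conversely, {0, 1, 2, 5} is a clique of size 4, and the vertices of any clique must share a bag in every tree decomposition; so some bag has ≥ 4 vertices and tw(G) ≥ 3. Hence tw(G) = 3 exactly.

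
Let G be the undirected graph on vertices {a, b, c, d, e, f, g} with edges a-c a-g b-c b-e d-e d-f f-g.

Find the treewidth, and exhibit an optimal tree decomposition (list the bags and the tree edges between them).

Every bag has size at most 3, so the width is 3 − 1 = 2 and tw(G) ≤ 2. The edges d–e–b–c–a–g–f–d form a cycle, so G is not a tree and its treewidth is at least 2. Combining the bounds, tw(G) = 2.

Treewidth 2.
One such decomposition:
Bags: B1 = {b, d, e}  B2 = {b, c, d}  B3 = {a, c, d}  B4 = {a, d, g}  B5 = {d, f, g}
Tree: B1–B2, B2–B3, B3–B4, B4–B5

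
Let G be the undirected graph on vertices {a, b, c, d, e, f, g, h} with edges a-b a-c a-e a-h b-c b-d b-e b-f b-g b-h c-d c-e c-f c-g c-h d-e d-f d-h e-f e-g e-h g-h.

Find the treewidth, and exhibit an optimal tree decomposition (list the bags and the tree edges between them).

Treewidth 4.
Bags: B1 = {a, b, c, e, h}  B2 = {b, c, e, g, h}  B3 = {b, c, d, e, h}  B4 = {b, c, d, e, f}
Tree: B1–B2, B1–B3, B3–B4

The largest bag has 5 vertices, giving width 4; this decomposition certifies tw(G) ≤ 4. Conversely, {b, c, d, e, h} is a clique of size 5, and the vertices of any clique must share a bag in every tree decomposition; so some bag has ≥ 5 vertices and tw(G) ≥ 4. The upper and lower bounds meet at 4, so that is the treewidth.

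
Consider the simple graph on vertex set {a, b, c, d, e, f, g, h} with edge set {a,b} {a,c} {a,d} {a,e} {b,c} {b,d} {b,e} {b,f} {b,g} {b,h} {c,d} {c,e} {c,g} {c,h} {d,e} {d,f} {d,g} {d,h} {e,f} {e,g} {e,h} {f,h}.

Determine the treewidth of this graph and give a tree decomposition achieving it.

Treewidth 4.
Bags: B1 = {b, c, d, e, h}  B2 = {b, d, e, f, h}  B3 = {b, c, d, e, g}  B4 = {a, b, c, d, e}
Tree: B1–B2, B1–B3, B1–B4

The largest bag has 5 vertices, giving width 4; this decomposition certifies tw(G) ≤ 4. Conversely, {b, c, d, e, g} is a clique of size 5, and the vertices of any clique must share a bag in every tree decomposition; so some bag has ≥ 5 vertices and tw(G) ≥ 4. Therefore the treewidth is 4.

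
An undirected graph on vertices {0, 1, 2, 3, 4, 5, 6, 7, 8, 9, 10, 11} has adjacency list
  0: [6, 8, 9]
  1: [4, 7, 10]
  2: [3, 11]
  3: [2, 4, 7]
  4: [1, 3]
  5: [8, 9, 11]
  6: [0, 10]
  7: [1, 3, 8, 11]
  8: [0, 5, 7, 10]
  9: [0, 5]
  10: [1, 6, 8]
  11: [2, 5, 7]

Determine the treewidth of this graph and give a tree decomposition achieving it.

Treewidth 3.
Bags: B1 = {0, 5, 6, 9}  B2 = {0, 5, 6, 8}  B3 = {5, 6, 8, 10}  B4 = {5, 8, 10, 11}  B5 = {7, 8, 10, 11}  B6 = {1, 7, 10, 11}  B7 = {1, 2, 7, 11}  B8 = {1, 2, 3, 7}  B9 = {1, 2, 3, 4}
Tree: B1–B2, B2–B3, B3–B4, B4–B5, B5–B6, B6–B7, B7–B8, B8–B9

Every bag has size at most 4, so the width is 4 − 1 = 3 and tw(G) ≤ 3. For the lower bound: the 4 vertex sets {0,6,9}, {5}, {8}, {1,7,10,11} are disjoint, each induces a connected subgraph, and every pair is joined by at least one edge of G. Contracting each set to a single vertex therefore yields K_{4} as a minor, and since treewidth is minor-monotone, tw(G) ≥ tw(K_{4}) = 3. Hence tw(G) = 3 exactly.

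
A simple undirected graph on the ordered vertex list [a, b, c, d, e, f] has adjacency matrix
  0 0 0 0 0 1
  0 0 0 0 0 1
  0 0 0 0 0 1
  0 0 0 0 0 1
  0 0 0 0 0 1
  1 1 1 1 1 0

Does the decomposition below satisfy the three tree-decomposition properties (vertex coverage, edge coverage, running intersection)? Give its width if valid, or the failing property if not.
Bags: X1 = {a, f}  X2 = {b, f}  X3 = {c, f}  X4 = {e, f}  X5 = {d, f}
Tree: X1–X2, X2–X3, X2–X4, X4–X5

Checking the three conditions: (i) the bags cover all of {a, b, c, d, e, f}; (ii) for each edge, some bag contains both endpoints; (iii) the bags containing any fixed vertex form a subtree. All hold, so the decomposition is valid with width 2 − 1 = 1.

Yes; width 1.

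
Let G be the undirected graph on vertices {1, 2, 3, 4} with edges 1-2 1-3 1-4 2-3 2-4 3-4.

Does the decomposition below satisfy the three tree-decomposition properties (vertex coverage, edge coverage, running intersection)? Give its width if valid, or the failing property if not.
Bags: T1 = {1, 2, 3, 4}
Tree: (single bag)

Yes; width 3.

Every vertex of G appears in some bag (union = {1, 2, 3, 4}); every edge is covered by a bag; and for each vertex v the set of bags containing v is connected in the bag tree. The decomposition is therefore valid. The largest bag has 4 vertices, so the width is 3.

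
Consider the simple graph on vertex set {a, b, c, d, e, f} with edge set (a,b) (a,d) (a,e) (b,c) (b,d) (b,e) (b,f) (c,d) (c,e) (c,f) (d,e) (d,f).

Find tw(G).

3

A width-3 tree decomposition is:
Bags: B1 = {b, c, d, e}  B2 = {b, c, d, f}  B3 = {a, b, d, e}
Tree: B1–B2, B1–B3
Each bag holds 4 vertices, so the decomposition has width 3, which upper-bounds the treewidth. For the lower bound, the 4 vertices {b, c, d, e} are pairwise adjacent, and any tree decomposition puts a clique entirely inside one bag — forcing width ≥ 3. Therefore the treewidth is 3.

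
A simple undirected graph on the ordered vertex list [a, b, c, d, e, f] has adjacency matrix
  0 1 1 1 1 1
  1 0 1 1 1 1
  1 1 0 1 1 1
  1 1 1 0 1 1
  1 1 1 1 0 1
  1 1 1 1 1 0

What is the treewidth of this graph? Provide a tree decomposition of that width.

A single bag containing all 6 vertices is trivially a valid decomposition of width 5. On the other hand G contains the 6-clique {a, b, c, d, e, f}. A clique must lie in a single bag of any decomposition, so no decomposition can have width below 5. Hence tw(G) = 5 exactly.

Treewidth 5.
One optimal decomposition is:
Bags: B1 = {a, b, c, d, e, f}
Tree: (single bag)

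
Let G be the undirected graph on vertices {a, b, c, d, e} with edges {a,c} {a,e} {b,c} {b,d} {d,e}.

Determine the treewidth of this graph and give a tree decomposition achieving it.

Treewidth 2.
Bags: B1 = {a, b, c}  B2 = {a, b, d}  B3 = {a, d, e}
Tree: B1–B2, B2–B3

Every bag has size at most 3, so the width is 3 − 1 = 2 and tw(G) ≤ 2. Since a–c–b–d–e–a is a cycle in G, G is not acyclic. Forests are exactly the graphs of treewidth ≤ 1, so tw(G) ≥ 2. The upper and lower bounds meet at 2, so that is the treewidth.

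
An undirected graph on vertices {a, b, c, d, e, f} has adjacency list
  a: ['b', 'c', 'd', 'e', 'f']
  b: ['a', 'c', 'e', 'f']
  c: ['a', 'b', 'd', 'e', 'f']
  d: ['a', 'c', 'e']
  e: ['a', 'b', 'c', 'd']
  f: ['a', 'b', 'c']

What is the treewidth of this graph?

A width-3 tree decomposition is:
Bags: B1 = {a, b, c, e}  B2 = {a, c, d, e}  B3 = {a, b, c, f}
Tree: B1–B2, B1–B3
Each bag holds 4 vertices, so the decomposition has width 3, which upper-bounds the treewidth. For the lower bound, the 4 vertices {a, c, d, e} are pairwise adjacent, and any tree decomposition puts a clique entirely inside one bag — forcing width ≥ 3. Hence tw(G) = 3 exactly.

3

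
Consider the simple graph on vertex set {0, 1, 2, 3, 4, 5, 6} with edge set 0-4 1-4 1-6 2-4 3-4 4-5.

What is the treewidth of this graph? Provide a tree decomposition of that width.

Treewidth 1.
One optimal decomposition is:
Bags: B1 = {2, 4}  B2 = {3, 4}  B3 = {4, 5}  B4 = {1, 4}  B5 = {1, 6}  B6 = {0, 4}
Tree: B1–B2, B1–B3, B2–B4, B4–B5, B2–B6

Every bag has size at most 2, so the width is 2 − 1 = 1 and tw(G) ≤ 1. Since G has at least one edge (e.g. 4–2), it is not an edgeless graph, so tw(G) ≥ 1. The upper and lower bounds meet at 1, so that is the treewidth.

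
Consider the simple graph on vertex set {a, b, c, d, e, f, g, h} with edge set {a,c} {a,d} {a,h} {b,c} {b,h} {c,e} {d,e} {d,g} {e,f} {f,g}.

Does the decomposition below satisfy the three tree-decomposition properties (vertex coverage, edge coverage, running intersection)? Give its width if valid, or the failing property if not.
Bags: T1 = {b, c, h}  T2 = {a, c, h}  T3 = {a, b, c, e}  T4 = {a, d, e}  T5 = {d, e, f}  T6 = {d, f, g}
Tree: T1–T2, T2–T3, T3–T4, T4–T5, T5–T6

No — bags containing vertex b are not connected in the tree.

A tree decomposition must satisfy three properties: every vertex lies in some bag; for every edge, both endpoints lie together in some bag; and for every vertex, the bags containing it form a connected subtree. Here bags containing vertex b are not connected in the tree, so the decomposition is invalid.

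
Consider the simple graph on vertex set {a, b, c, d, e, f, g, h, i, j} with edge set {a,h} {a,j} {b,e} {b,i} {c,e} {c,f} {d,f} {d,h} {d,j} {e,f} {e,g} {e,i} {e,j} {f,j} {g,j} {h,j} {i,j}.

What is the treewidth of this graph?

2

A width-2 tree decomposition is:
Bags: B1 = {e, i, j}  B2 = {e, f, j}  B3 = {c, e, f}  B4 = {d, f, j}  B5 = {d, h, j}  B6 = {b, e, i}  B7 = {e, g, j}  B8 = {a, h, j}
Tree: B1–B2, B2–B3, B2–B4, B4–B5, B1–B6, B2–B7, B5–B8
Every bag has size at most 3, so the width is 3 − 1 = 2 and tw(G) ≤ 2. For the lower bound, the 3 vertices {d, h, j} are pairwise adjacent, and any tree decomposition puts a clique entirely inside one bag — forcing width ≥ 2. Combining the bounds, tw(G) = 2.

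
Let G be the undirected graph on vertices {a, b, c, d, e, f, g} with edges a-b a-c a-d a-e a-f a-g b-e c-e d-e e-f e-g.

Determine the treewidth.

2

A width-2 tree decomposition is:
Bags: B1 = {a, e, g}  B2 = {a, d, e}  B3 = {a, c, e}  B4 = {a, e, f}  B5 = {a, b, e}
Tree: B1–B2, B1–B3, B3–B4, B2–B5
The largest bag has 3 vertices, giving width 2; this decomposition certifies tw(G) ≤ 2. For the lower bound, the 3 vertices {a, d, e} are pairwise adjacent, and any tree decomposition puts a clique entirely inside one bag — forcing width ≥ 2. Combining the bounds, tw(G) = 2.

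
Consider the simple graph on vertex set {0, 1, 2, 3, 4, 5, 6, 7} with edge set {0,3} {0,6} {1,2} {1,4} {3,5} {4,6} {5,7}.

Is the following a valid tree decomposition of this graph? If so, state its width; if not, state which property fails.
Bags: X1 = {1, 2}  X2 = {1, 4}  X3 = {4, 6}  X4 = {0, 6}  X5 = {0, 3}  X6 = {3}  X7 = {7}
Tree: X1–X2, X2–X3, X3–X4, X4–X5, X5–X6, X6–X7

A tree decomposition must satisfy three properties: every vertex lies in some bag; for every edge, both endpoints lie together in some bag; and for every vertex, the bags containing it form a connected subtree. Here vertex 5 appears in no bag, so the decomposition is invalid.

No — vertex 5 appears in no bag.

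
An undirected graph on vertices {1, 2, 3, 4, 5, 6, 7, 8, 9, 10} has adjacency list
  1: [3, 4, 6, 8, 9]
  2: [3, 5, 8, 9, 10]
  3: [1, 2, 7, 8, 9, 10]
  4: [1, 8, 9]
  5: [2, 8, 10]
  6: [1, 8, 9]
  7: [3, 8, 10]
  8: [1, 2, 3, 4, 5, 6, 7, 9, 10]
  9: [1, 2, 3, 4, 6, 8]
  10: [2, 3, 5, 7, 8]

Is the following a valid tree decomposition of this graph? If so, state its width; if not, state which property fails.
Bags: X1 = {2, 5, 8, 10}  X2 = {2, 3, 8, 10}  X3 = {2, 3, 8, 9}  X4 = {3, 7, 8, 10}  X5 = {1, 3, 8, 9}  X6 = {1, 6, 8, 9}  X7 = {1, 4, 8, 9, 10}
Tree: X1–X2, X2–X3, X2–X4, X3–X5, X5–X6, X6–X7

A tree decomposition must satisfy three properties: every vertex lies in some bag; for every edge, both endpoints lie together in some bag; and for every vertex, the bags containing it form a connected subtree. Here bags containing vertex 10 are not connected in the tree, so the decomposition is invalid.

No — bags containing vertex 10 are not connected in the tree.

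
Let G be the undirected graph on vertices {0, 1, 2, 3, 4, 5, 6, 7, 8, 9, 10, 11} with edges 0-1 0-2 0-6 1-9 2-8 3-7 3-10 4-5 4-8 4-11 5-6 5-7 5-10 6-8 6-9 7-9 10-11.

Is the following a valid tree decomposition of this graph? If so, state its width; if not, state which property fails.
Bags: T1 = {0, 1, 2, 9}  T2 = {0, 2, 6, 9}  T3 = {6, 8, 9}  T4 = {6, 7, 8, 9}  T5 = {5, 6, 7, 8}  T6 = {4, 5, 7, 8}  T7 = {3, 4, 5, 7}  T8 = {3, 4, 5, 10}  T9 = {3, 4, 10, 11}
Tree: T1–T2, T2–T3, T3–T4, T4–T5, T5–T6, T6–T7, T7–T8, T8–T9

No — edge (2,8) lies in no bag.

A tree decomposition must satisfy three properties: every vertex lies in some bag; for every edge, both endpoints lie together in some bag; and for every vertex, the bags containing it form a connected subtree. Here edge (2,8) lies in no bag, so the decomposition is invalid.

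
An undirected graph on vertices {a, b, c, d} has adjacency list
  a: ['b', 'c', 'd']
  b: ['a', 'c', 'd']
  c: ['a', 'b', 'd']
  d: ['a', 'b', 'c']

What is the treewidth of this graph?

A width-3 tree decomposition is:
Bags: B1 = {a, b, c, d}
Tree: (single bag)
A single bag containing all 4 vertices is trivially a valid decomposition of width 3. For the lower bound, the 4 vertices {a, b, c, d} are pairwise adjacent, and any tree decomposition puts a clique entirely inside one bag — forcing width ≥ 3. The upper and lower bounds meet at 3, so that is the treewidth.

3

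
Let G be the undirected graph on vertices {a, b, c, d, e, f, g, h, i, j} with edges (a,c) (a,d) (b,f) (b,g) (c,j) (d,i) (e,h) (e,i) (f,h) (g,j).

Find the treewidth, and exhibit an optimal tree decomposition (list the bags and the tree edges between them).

The largest bag has 3 vertices, giving width 2; this decomposition certifies tw(G) ≤ 2. Since j–c–a–d–i–e–h–f–b–g–j is a cycle in G, G is not acyclic. Forests are exactly the graphs of treewidth ≤ 1, so tw(G) ≥ 2. Combining the bounds, tw(G) = 2.

Treewidth 2.
One optimal decomposition is:
Bags: B1 = {a, c, j}  B2 = {a, d, j}  B3 = {d, i, j}  B4 = {e, i, j}  B5 = {e, h, j}  B6 = {f, h, j}  B7 = {b, f, j}  B8 = {b, g, j}
Tree: B1–B2, B2–B3, B3–B4, B4–B5, B5–B6, B6–B7, B7–B8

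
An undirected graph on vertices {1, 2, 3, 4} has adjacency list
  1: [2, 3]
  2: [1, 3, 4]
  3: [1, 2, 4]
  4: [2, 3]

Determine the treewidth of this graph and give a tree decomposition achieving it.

Every bag has size at most 3, so the width is 3 − 1 = 2 and tw(G) ≤ 2. For the lower bound, the 3 vertices {1, 2, 3} are pairwise adjacent, and any tree decomposition puts a clique entirely inside one bag — forcing width ≥ 2. Hence tw(G) = 2 exactly.

Treewidth 2.
One such decomposition:
Bags: B1 = {1, 2, 3}  B2 = {2, 3, 4}
Tree: B1–B2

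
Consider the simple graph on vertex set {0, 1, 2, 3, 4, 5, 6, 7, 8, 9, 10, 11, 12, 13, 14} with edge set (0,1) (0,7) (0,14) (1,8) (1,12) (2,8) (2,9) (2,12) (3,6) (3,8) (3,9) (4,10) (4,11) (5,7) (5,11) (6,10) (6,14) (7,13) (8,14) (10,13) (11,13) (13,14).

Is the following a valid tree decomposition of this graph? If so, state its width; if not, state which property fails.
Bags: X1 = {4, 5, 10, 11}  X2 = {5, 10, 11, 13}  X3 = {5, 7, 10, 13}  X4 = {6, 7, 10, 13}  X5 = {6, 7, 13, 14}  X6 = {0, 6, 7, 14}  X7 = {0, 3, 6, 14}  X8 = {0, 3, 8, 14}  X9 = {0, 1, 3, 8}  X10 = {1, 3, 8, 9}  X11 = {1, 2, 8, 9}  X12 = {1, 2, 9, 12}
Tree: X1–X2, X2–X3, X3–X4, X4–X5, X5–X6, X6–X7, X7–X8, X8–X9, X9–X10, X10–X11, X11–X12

Yes; width 3.

Every vertex of G appears in some bag (union = {0, 1, 2, 3, 4, 5, 6, 7, 8, 9, 10, 11, 12, 13, 14}); every edge is covered by a bag; and for each vertex v the set of bags containing v is connected in the bag tree. The decomposition is therefore valid. The largest bag has 4 vertices, so the width is 3.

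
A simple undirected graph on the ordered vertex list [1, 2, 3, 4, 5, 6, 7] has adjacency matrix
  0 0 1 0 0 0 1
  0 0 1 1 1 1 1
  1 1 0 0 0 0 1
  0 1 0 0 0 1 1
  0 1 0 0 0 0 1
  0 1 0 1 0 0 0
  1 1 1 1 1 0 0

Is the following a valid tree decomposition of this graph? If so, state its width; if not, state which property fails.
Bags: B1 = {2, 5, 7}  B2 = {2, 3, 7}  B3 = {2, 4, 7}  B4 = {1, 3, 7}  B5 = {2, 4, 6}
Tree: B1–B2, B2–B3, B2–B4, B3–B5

Yes; width 2.

Vertex coverage: the bags together contain {1, 2, 3, 4, 5, 6, 7}, the full vertex set. Edge coverage: each edge of G has both endpoints in at least one bag. Running intersection: for every vertex, the bags containing it form a connected subtree. All three properties hold, so this is a valid tree decomposition of width max|bag| − 1 = 2, and hence tw(G) ≤ 2.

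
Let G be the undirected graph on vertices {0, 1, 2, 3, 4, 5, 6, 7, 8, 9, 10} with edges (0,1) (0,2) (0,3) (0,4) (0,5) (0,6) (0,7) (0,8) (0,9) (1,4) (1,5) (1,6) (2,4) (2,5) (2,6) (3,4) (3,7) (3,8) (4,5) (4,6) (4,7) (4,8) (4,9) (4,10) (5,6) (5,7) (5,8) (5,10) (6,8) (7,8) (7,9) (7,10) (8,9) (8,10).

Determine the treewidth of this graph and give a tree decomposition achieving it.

Each bag holds 5 vertices, so the decomposition has width 4, which upper-bounds the treewidth. For the lower bound, the 5 vertices {0, 4, 7, 8, 9} are pairwise adjacent, and any tree decomposition puts a clique entirely inside one bag — forcing width ≥ 4. Therefore the treewidth is 4.

Treewidth 4.
One such decomposition:
Bags: B1 = {0, 4, 5, 6, 8}  B2 = {0, 4, 5, 7, 8}  B3 = {4, 5, 7, 8, 10}  B4 = {0, 3, 4, 7, 8}  B5 = {0, 2, 4, 5, 6}  B6 = {0, 4, 7, 8, 9}  B7 = {0, 1, 4, 5, 6}
Tree: B1–B2, B2–B3, B2–B4, B1–B5, B4–B6, B1–B7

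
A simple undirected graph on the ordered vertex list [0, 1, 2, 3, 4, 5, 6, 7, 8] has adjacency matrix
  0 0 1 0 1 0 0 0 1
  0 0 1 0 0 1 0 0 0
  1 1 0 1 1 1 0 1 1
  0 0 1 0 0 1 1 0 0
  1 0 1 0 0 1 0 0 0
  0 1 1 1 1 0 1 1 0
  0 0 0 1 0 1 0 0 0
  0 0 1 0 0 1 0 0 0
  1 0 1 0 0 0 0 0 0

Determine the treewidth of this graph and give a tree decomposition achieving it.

Treewidth 2.
One such decomposition:
Bags: B1 = {2, 4, 5}  B2 = {1, 2, 5}  B3 = {2, 3, 5}  B4 = {0, 2, 4}  B5 = {3, 5, 6}  B6 = {0, 2, 8}  B7 = {2, 5, 7}
Tree: B1–B2, B1–B3, B1–B4, B3–B5, B4–B6, B2–B7

Every bag has size at most 3, so the width is 3 − 1 = 2 and tw(G) ≤ 2. On the other hand G contains the 3-clique {0, 2, 8}. A clique must lie in a single bag of any decomposition, so no decomposition can have width below 2. Hence tw(G) = 2 exactly.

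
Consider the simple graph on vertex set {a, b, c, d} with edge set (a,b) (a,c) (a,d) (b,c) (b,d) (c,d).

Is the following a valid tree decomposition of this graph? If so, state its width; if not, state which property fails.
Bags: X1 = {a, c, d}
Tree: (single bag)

A tree decomposition must satisfy three properties: every vertex lies in some bag; for every edge, both endpoints lie together in some bag; and for every vertex, the bags containing it form a connected subtree. Here vertex b appears in no bag, so the decomposition is invalid.

No — vertex b appears in no bag.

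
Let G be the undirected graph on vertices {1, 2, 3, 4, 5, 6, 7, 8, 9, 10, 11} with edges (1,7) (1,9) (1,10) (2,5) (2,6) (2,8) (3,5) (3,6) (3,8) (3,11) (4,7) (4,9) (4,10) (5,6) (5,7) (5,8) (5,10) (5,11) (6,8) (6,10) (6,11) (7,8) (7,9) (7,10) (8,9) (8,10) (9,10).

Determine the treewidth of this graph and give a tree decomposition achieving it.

Treewidth 3.
Bags: B1 = {2, 5, 6, 8}  B2 = {5, 6, 8, 10}  B3 = {3, 5, 6, 8}  B4 = {5, 7, 8, 10}  B5 = {7, 8, 9, 10}  B6 = {1, 7, 9, 10}  B7 = {4, 7, 9, 10}  B8 = {3, 5, 6, 11}
Tree: B1–B2, B1–B3, B2–B4, B4–B5, B5–B6, B6–B7, B3–B8

Every bag has size at most 4, so the width is 4 − 1 = 3 and tw(G) ≤ 3. For the lower bound, the 4 vertices {1, 7, 9, 10} are pairwise adjacent, and any tree decomposition puts a clique entirely inside one bag — forcing width ≥ 3. The upper and lower bounds meet at 3, so that is the treewidth.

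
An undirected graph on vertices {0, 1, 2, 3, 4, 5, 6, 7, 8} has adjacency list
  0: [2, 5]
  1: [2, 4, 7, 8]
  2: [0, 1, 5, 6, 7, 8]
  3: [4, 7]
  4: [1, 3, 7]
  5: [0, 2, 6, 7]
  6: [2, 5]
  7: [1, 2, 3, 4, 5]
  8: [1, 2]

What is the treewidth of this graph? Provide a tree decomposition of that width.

Treewidth 2.
One such decomposition:
Bags: B1 = {1, 2, 7}  B2 = {1, 4, 7}  B3 = {1, 2, 8}  B4 = {2, 5, 7}  B5 = {2, 5, 6}  B6 = {0, 2, 5}  B7 = {3, 4, 7}
Tree: B1–B2, B1–B3, B1–B4, B4–B5, B5–B6, B2–B7

Each bag holds 3 vertices, so the decomposition has width 2, which upper-bounds the treewidth. On the other hand G contains the 3-clique {1, 2, 8}. A clique must lie in a single bag of any decomposition, so no decomposition can have width below 2. The upper and lower bounds meet at 2, so that is the treewidth.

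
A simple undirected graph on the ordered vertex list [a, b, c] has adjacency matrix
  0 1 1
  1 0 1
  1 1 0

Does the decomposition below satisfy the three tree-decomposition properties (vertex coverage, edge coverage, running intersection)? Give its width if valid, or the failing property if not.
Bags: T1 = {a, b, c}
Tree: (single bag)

Yes; width 2.

Checking the three conditions: (i) the bags cover all of {a, b, c}; (ii) for each edge, some bag contains both endpoints; (iii) the bags containing any fixed vertex form a subtree. All hold, so the decomposition is valid with width 3 − 1 = 2.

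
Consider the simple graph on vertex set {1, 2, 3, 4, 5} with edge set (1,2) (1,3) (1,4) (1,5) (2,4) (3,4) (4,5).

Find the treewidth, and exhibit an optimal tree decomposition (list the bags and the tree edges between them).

Each bag holds 3 vertices, so the decomposition has width 2, which upper-bounds the treewidth. Conversely, {1, 2, 4} is a clique of size 3, and the vertices of any clique must share a bag in every tree decomposition; so some bag has ≥ 3 vertices and tw(G) ≥ 2. Therefore the treewidth is 2.

Treewidth 2.
One such decomposition:
Bags: B1 = {1, 4, 5}  B2 = {1, 3, 4}  B3 = {1, 2, 4}
Tree: B1–B2, B1–B3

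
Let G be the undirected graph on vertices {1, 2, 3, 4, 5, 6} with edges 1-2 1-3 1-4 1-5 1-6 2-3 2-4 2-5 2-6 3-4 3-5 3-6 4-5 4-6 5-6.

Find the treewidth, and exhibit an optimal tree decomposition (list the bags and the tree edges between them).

Treewidth 5.
One such decomposition:
Bags: B1 = {1, 2, 3, 4, 5, 6}
Tree: (single bag)

A single bag containing all 6 vertices is trivially a valid decomposition of width 5. Conversely, {1, 2, 3, 4, 5, 6} is a clique of size 6, and the vertices of any clique must share a bag in every tree decomposition; so some bag has ≥ 6 vertices and tw(G) ≥ 5. Combining the bounds, tw(G) = 5.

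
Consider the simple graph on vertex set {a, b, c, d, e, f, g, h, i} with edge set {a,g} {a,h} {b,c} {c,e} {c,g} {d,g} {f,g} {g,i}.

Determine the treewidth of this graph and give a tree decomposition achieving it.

Treewidth 1.
Bags: B1 = {d, g}  B2 = {f, g}  B3 = {a, g}  B4 = {a, h}  B5 = {c, g}  B6 = {c, e}  B7 = {b, c}  B8 = {g, i}
Tree: B1–B2, B2–B3, B3–B4, B2–B5, B5–B6, B5–B7, B3–B8

Each bag holds 2 vertices, so the decomposition has width 1, which upper-bounds the treewidth. Any graph with an edge has treewidth ≥ 1, and G has the edge g–d. Therefore the treewidth is 1.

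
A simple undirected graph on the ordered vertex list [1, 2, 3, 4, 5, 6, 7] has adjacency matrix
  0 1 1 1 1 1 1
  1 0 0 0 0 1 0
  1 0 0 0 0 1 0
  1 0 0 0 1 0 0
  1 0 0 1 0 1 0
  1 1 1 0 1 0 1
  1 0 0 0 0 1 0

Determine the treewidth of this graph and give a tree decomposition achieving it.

The largest bag has 3 vertices, giving width 2; this decomposition certifies tw(G) ≤ 2. Conversely, {1, 4, 5} is a clique of size 3, and the vertices of any clique must share a bag in every tree decomposition; so some bag has ≥ 3 vertices and tw(G) ≥ 2. Combining the bounds, tw(G) = 2.

Treewidth 2.
Bags: B1 = {1, 5, 6}  B2 = {1, 3, 6}  B3 = {1, 2, 6}  B4 = {1, 6, 7}  B5 = {1, 4, 5}
Tree: B1–B2, B2–B3, B1–B4, B1–B5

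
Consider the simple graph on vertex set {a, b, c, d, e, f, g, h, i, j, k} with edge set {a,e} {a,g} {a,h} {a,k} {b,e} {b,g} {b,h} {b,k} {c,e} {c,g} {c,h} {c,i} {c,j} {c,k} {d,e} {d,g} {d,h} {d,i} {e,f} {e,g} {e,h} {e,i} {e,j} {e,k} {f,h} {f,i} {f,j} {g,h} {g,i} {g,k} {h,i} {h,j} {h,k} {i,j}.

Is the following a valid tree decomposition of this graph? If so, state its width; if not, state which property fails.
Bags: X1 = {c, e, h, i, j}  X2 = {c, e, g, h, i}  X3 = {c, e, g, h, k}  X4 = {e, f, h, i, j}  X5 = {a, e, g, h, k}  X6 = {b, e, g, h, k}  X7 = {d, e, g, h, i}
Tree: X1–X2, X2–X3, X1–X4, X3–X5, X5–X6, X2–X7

Vertex coverage: the bags together contain {a, b, c, d, e, f, g, h, i, j, k}, the full vertex set. Edge coverage: each edge of G has both endpoints in at least one bag. Running intersection: for every vertex, the bags containing it form a connected subtree. All three properties hold, so this is a valid tree decomposition of width max|bag| − 1 = 4, and hence tw(G) ≤ 4.

Yes; width 4.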